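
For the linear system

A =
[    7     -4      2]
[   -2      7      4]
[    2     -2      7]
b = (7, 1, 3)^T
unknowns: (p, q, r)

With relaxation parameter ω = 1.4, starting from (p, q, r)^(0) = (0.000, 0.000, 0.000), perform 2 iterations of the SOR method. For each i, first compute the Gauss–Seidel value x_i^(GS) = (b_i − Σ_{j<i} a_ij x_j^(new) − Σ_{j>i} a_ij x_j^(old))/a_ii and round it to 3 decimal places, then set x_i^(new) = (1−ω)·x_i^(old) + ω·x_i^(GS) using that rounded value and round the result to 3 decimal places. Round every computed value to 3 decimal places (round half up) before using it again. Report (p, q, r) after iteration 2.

Iteration 1:
  p: GS value = (7 - (-4)·0.000 - (2)·0.000) / (7) = 1.000;  p ← (1−ω)·0.000 + ω·1.000 = 1.400
  q: GS value = (1 - (-2)·1.400 - (4)·0.000) / (7) = 0.543;  q ← (1−ω)·0.000 + ω·0.543 = 0.760
  r: GS value = (3 - (2)·1.400 - (-2)·0.760) / (7) = 0.246;  r ← (1−ω)·0.000 + ω·0.246 = 0.344
Iteration 2:
  p: GS value = (7 - (-4)·0.760 - (2)·0.344) / (7) = 1.336;  p ← (1−ω)·1.400 + ω·1.336 = 1.310
  q: GS value = (1 - (-2)·1.310 - (4)·0.344) / (7) = 0.321;  q ← (1−ω)·0.760 + ω·0.321 = 0.145
  r: GS value = (3 - (2)·1.310 - (-2)·0.145) / (7) = 0.096;  r ← (1−ω)·0.344 + ω·0.096 = -0.003

(1.310, 0.145, -0.003)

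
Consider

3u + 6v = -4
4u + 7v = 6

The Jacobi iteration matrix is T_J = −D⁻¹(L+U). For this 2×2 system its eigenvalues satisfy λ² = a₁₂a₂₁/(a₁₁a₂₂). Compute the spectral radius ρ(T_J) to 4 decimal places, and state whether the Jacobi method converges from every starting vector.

a₁₂a₂₁/(a₁₁a₂₂) = (6)·(4) / ((3)·(7)) = 1.142857
ρ = √|1.142857| = √1.142857 = 1.0690
ρ > 1, so Jacobi diverges

1.0690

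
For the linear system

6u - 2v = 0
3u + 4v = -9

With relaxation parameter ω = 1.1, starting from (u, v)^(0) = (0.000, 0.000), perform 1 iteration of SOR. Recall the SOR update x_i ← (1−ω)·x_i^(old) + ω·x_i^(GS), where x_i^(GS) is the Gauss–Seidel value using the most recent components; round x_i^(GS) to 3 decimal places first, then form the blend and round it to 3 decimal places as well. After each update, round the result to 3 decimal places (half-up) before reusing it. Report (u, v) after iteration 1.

(0.000, -2.475)

Iteration 1:
  u: GS value = (0 - (-2)·0.000) / (6) = 0.000;  u ← (1−ω)·0.000 + ω·0.000 = 0.000
  v: GS value = (-9 - (3)·0.000) / (4) = -2.250;  v ← (1−ω)·0.000 + ω·-2.250 = -2.475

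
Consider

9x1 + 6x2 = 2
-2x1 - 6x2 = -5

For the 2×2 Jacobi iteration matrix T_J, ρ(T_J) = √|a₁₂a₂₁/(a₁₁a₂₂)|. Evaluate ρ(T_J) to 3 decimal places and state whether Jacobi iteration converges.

0.471

a₁₂a₂₁/(a₁₁a₂₂) = (6)·(-2) / ((9)·(-6)) = 0.222222
ρ = √|0.222222| = √0.222222 = 0.471
ρ < 1, so Jacobi converges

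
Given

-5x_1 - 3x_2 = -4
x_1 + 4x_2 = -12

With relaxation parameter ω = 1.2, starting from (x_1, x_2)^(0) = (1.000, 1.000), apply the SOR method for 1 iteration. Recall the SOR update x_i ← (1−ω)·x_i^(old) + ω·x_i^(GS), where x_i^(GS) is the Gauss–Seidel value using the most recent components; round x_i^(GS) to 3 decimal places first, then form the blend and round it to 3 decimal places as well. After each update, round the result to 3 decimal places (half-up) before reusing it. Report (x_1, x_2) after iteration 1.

Iteration 1:
  x_1: GS value = (-4 - (-3)·1.000) / (-5) = 0.200;  x_1 ← (1−ω)·1.000 + ω·0.200 = 0.040
  x_2: GS value = (-12 - (1)·0.040) / (4) = -3.010;  x_2 ← (1−ω)·1.000 + ω·-3.010 = -3.812

(0.040, -3.812)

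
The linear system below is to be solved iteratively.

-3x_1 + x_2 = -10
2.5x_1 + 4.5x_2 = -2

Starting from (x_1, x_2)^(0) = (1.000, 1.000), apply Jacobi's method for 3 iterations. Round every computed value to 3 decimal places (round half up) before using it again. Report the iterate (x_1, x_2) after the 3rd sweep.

Iteration 1:
  x_1 = (-10 - (1)·1.000) / (-3) = 3.667
  x_2 = (-2 - (2.5)·1.000) / (4.5) = -1.000
Iteration 2:
  x_1 = (-10 - (1)·-1.000) / (-3) = 3.000
  x_2 = (-2 - (2.5)·3.667) / (4.5) = -2.482
Iteration 3:
  x_1 = (-10 - (1)·-2.482) / (-3) = 2.506
  x_2 = (-2 - (2.5)·3.000) / (4.5) = -2.111

(2.506, -2.111)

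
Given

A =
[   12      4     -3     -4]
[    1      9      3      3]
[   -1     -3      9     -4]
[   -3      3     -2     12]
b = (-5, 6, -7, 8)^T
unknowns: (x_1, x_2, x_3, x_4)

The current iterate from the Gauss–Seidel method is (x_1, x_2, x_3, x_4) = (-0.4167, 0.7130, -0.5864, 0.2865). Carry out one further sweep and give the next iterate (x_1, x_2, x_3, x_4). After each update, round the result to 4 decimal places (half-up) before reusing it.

(-0.7054, 0.8450, -0.4472, 0.2045)

One sweep:
  x_1 = (-5 - (4)·0.7130 - (-3)·-0.5864 - (-4)·0.2865) / (12) = -0.7054
  x_2 = (6 - (1)·-0.7054 - (3)·-0.5864 - (3)·0.2865) / (9) = 0.8450
  x_3 = (-7 - (-1)·-0.7054 - (-3)·0.8450 - (-4)·0.2865) / (9) = -0.4472
  x_4 = (8 - (-3)·-0.7054 - (3)·0.8450 - (-2)·-0.4472) / (12) = 0.2045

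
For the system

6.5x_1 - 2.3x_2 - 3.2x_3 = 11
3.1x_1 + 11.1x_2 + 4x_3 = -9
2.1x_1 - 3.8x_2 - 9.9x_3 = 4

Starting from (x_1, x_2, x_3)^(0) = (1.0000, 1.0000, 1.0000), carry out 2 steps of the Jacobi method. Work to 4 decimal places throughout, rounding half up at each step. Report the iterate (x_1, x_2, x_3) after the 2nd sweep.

Iteration 1:
  x_1 = (11 - (-2.3)·1.0000 - (-3.2)·1.0000) / (6.5) = 2.5385
  x_2 = (-9 - (3.1)·1.0000 - (4)·1.0000) / (11.1) = -1.4505
  x_3 = (4 - (2.1)·1.0000 - (-3.8)·1.0000) / (-9.9) = -0.5758
Iteration 2:
  x_1 = (11 - (-2.3)·-1.4505 - (-3.2)·-0.5758) / (6.5) = 0.8956
  x_2 = (-9 - (3.1)·2.5385 - (4)·-0.5758) / (11.1) = -1.3123
  x_3 = (4 - (2.1)·2.5385 - (-3.8)·-1.4505) / (-9.9) = 0.6912

(0.8956, -1.3123, 0.6912)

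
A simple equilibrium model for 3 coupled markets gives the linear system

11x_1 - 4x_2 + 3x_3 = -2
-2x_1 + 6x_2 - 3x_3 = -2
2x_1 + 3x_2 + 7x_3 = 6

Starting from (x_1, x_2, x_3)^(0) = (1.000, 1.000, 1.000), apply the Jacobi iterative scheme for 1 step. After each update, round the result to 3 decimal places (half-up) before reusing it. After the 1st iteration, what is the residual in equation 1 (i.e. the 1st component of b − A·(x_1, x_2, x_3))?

0.572

Iteration 1:
  x_1 = (-2 - (-4)·1.000 - (3)·1.000) / (11) = -0.091
  x_2 = (-2 - (-2)·1.000 - (-3)·1.000) / (6) = 0.500
  x_3 = (6 - (2)·1.000 - (3)·1.000) / (7) = 0.143
Residual b − A·x = (0.572, -4.753, 3.681)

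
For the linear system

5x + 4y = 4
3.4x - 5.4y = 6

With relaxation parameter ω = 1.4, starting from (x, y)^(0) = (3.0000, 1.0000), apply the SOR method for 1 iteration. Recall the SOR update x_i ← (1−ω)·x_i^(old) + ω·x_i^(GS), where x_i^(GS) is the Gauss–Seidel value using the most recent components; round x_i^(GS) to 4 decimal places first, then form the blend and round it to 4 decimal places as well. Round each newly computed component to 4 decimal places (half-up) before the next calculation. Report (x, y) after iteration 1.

(-1.2000, -3.0134)

Iteration 1:
  x: GS value = (4 - (4)·1.0000) / (5) = 0.0000;  x ← (1−ω)·3.0000 + ω·0.0000 = -1.2000
  y: GS value = (6 - (3.4)·-1.2000) / (-5.4) = -1.8667;  y ← (1−ω)·1.0000 + ω·-1.8667 = -3.0134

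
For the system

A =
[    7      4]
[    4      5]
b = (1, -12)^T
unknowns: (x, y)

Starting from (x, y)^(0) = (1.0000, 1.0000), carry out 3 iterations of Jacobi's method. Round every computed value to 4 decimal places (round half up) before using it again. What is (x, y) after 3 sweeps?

Iteration 1:
  x = (1 - (4)·1.0000) / (7) = -0.4286
  y = (-12 - (4)·1.0000) / (5) = -3.2000
Iteration 2:
  x = (1 - (4)·-3.2000) / (7) = 1.9714
  y = (-12 - (4)·-0.4286) / (5) = -2.0571
Iteration 3:
  x = (1 - (4)·-2.0571) / (7) = 1.3183
  y = (-12 - (4)·1.9714) / (5) = -3.9771

(1.3183, -3.9771)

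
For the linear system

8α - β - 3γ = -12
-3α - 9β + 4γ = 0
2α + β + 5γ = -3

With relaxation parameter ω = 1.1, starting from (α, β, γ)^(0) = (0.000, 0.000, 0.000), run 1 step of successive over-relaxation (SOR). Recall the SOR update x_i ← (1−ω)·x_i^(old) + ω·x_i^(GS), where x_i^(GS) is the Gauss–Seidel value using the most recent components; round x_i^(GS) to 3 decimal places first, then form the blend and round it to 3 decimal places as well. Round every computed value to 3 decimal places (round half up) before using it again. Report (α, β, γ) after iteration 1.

(-1.650, 0.605, -0.067)

Iteration 1:
  α: GS value = (-12 - (-1)·0.000 - (-3)·0.000) / (8) = -1.500;  α ← (1−ω)·0.000 + ω·-1.500 = -1.650
  β: GS value = (0 - (-3)·-1.650 - (4)·0.000) / (-9) = 0.550;  β ← (1−ω)·0.000 + ω·0.550 = 0.605
  γ: GS value = (-3 - (2)·-1.650 - (1)·0.605) / (5) = -0.061;  γ ← (1−ω)·0.000 + ω·-0.061 = -0.067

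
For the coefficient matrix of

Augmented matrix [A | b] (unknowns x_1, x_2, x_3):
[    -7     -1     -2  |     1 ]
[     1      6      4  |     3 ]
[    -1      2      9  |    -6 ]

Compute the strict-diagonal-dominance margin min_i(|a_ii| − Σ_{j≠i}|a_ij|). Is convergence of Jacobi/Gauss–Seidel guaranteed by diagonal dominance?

row 1: |-7| − (1+2) = 4
row 2: |6| − (1+4) = 1
row 3: |9| − (1+2) = 6
minimum over rows = 1 → strictly diagonally dominant (convergence guaranteed)

1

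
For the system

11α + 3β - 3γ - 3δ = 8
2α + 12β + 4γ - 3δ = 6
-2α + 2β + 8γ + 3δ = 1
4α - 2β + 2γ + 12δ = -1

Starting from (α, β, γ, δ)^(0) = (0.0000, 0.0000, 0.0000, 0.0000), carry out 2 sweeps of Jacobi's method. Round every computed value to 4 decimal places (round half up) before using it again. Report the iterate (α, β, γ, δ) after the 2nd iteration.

(0.6023, 0.3163, 0.2131, -0.2633)

Iteration 1:
  α = (8 - (3)·0.0000 - (-3)·0.0000 - (-3)·0.0000) / (11) = 0.7273
  β = (6 - (2)·0.0000 - (4)·0.0000 - (-3)·0.0000) / (12) = 0.5000
  γ = (1 - (-2)·0.0000 - (2)·0.0000 - (3)·0.0000) / (8) = 0.1250
  δ = (-1 - (4)·0.0000 - (-2)·0.0000 - (2)·0.0000) / (12) = -0.0833
Iteration 2:
  α = (8 - (3)·0.5000 - (-3)·0.1250 - (-3)·-0.0833) / (11) = 0.6023
  β = (6 - (2)·0.7273 - (4)·0.1250 - (-3)·-0.0833) / (12) = 0.3163
  γ = (1 - (-2)·0.7273 - (2)·0.5000 - (3)·-0.0833) / (8) = 0.2131
  δ = (-1 - (4)·0.7273 - (-2)·0.5000 - (2)·0.1250) / (12) = -0.2633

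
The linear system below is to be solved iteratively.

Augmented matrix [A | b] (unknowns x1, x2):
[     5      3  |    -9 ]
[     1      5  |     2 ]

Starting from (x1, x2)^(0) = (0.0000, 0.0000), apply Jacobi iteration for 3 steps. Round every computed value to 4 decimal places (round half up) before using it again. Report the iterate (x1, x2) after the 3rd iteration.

(-2.2560, 0.8080)

Iteration 1:
  x1 = (-9 - (3)·0.0000) / (5) = -1.8000
  x2 = (2 - (1)·0.0000) / (5) = 0.4000
Iteration 2:
  x1 = (-9 - (3)·0.4000) / (5) = -2.0400
  x2 = (2 - (1)·-1.8000) / (5) = 0.7600
Iteration 3:
  x1 = (-9 - (3)·0.7600) / (5) = -2.2560
  x2 = (2 - (1)·-2.0400) / (5) = 0.8080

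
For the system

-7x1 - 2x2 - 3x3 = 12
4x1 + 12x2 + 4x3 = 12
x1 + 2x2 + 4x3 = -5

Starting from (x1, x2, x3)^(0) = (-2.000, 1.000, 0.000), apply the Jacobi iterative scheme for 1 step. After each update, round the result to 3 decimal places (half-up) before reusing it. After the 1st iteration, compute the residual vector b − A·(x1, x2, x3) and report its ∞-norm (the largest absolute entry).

4.996

Iteration 1:
  x1 = (12 - (-2)·1.000 - (-3)·0.000) / (-7) = -2.000
  x2 = (12 - (4)·-2.000 - (4)·0.000) / (12) = 1.667
  x3 = (-5 - (1)·-2.000 - (2)·1.000) / (4) = -1.250
Residual b − A·x = (-2.416, 4.996, -1.334); ∞-norm = 4.996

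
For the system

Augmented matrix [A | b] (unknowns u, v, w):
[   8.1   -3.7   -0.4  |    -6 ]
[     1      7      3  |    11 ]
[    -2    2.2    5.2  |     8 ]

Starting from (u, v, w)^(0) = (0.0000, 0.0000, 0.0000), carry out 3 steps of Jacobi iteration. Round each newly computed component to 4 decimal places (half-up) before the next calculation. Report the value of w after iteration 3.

1.1282

Iteration 1:
  u = (-6 - (-3.7)·0.0000 - (-0.4)·0.0000) / (8.1) = -0.7407
  v = (11 - (1)·0.0000 - (3)·0.0000) / (7) = 1.5714
  w = (8 - (-2)·0.0000 - (2.2)·0.0000) / (5.2) = 1.5385
Iteration 2:
  u = (-6 - (-3.7)·1.5714 - (-0.4)·1.5385) / (8.1) = 0.0530
  v = (11 - (1)·-0.7407 - (3)·1.5385) / (7) = 1.0179
  w = (8 - (-2)·-0.7407 - (2.2)·1.5714) / (5.2) = 0.5888
Iteration 3:
  u = (-6 - (-3.7)·1.0179 - (-0.4)·0.5888) / (8.1) = -0.2467
  v = (11 - (1)·0.0530 - (3)·0.5888) / (7) = 1.3115
  w = (8 - (-2)·0.0530 - (2.2)·1.0179) / (5.2) = 1.1282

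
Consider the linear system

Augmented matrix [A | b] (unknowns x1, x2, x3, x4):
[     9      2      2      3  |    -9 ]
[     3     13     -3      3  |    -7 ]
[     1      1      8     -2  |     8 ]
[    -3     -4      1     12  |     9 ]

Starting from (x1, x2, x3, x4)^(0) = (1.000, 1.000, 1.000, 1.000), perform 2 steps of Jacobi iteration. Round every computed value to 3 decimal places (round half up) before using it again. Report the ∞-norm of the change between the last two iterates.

1.284

Iteration 1:
  x1 = (-9 - (2)·1.000 - (2)·1.000 - (3)·1.000) / (9) = -1.778
  x2 = (-7 - (3)·1.000 - (-3)·1.000 - (3)·1.000) / (13) = -0.769
  x3 = (8 - (1)·1.000 - (1)·1.000 - (-2)·1.000) / (8) = 1.000
  x4 = (9 - (-3)·1.000 - (-4)·1.000 - (1)·1.000) / (12) = 1.250
Iteration 2:
  x1 = (-9 - (2)·-0.769 - (2)·1.000 - (3)·1.250) / (9) = -1.468
  x2 = (-7 - (3)·-1.778 - (-3)·1.000 - (3)·1.250) / (13) = -0.186
  x3 = (8 - (1)·-1.778 - (1)·-0.769 - (-2)·1.250) / (8) = 1.631
  x4 = (9 - (-3)·-1.778 - (-4)·-0.769 - (1)·1.000) / (12) = -0.034
Change: (0.310, 0.583, 0.631, -1.284) → max |·| = 1.284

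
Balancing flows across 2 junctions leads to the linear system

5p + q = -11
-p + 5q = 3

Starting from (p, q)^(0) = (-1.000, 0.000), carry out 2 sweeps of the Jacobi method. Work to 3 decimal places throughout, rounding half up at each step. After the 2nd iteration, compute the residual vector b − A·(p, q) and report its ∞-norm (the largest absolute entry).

0.240

Iteration 1:
  p = (-11 - (1)·0.000) / (5) = -2.200
  q = (3 - (-1)·-1.000) / (5) = 0.400
Iteration 2:
  p = (-11 - (1)·0.400) / (5) = -2.280
  q = (3 - (-1)·-2.200) / (5) = 0.160
Residual b − A·x = (0.240, -0.080); ∞-norm = 0.240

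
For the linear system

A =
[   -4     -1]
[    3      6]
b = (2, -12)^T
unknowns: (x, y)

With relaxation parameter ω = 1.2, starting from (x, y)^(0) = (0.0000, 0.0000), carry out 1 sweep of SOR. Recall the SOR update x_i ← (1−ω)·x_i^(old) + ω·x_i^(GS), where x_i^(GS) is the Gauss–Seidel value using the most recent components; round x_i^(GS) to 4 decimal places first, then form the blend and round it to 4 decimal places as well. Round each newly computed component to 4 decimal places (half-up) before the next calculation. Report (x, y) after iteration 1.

Iteration 1:
  x: GS value = (2 - (-1)·0.0000) / (-4) = -0.5000;  x ← (1−ω)·0.0000 + ω·-0.5000 = -0.6000
  y: GS value = (-12 - (3)·-0.6000) / (6) = -1.7000;  y ← (1−ω)·0.0000 + ω·-1.7000 = -2.0400

(-0.6000, -2.0400)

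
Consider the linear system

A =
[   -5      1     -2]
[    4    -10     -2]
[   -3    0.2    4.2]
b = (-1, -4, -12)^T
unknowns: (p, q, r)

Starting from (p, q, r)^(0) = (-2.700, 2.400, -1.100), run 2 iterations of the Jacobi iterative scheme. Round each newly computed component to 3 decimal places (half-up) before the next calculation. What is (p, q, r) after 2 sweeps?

(2.068, 1.828, -2.035)

Iteration 1:
  p = (-1 - (1)·2.400 - (-2)·-1.100) / (-5) = 1.120
  q = (-4 - (4)·-2.700 - (-2)·-1.100) / (-10) = -0.460
  r = (-12 - (-3)·-2.700 - (0.2)·2.400) / (4.2) = -4.900
Iteration 2:
  p = (-1 - (1)·-0.460 - (-2)·-4.900) / (-5) = 2.068
  q = (-4 - (4)·1.120 - (-2)·-4.900) / (-10) = 1.828
  r = (-12 - (-3)·1.120 - (0.2)·-0.460) / (4.2) = -2.035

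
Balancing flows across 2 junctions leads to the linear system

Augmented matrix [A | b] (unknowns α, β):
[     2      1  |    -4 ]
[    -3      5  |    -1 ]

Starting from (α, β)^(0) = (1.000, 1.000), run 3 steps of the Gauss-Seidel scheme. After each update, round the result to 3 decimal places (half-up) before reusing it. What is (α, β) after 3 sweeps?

(-1.555, -1.133)

Iteration 1:
  α = (-4 - (1)·1.000) / (2) = -2.500
  β = (-1 - (-3)·-2.500) / (5) = -1.700
Iteration 2:
  α = (-4 - (1)·-1.700) / (2) = -1.150
  β = (-1 - (-3)·-1.150) / (5) = -0.890
Iteration 3:
  α = (-4 - (1)·-0.890) / (2) = -1.555
  β = (-1 - (-3)·-1.555) / (5) = -1.133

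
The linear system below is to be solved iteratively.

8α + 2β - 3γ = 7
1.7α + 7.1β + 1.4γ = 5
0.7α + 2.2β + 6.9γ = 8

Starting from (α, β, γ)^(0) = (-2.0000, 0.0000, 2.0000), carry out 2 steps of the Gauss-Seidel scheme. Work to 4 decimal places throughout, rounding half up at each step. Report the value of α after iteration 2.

1.2772

Iteration 1:
  α = (7 - (2)·0.0000 - (-3)·2.0000) / (8) = 1.6250
  β = (5 - (1.7)·1.6250 - (1.4)·2.0000) / (7.1) = -0.0792
  γ = (8 - (0.7)·1.6250 - (2.2)·-0.0792) / (6.9) = 1.0198
Iteration 2:
  α = (7 - (2)·-0.0792 - (-3)·1.0198) / (8) = 1.2772
  β = (5 - (1.7)·1.2772 - (1.4)·1.0198) / (7.1) = 0.1973
  γ = (8 - (0.7)·1.2772 - (2.2)·0.1973) / (6.9) = 0.9669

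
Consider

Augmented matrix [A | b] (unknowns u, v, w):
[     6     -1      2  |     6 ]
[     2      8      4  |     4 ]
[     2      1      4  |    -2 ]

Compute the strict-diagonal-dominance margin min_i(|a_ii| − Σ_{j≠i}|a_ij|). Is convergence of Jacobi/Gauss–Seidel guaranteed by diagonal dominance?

1

row 1: |6| − (1+2) = 3
row 2: |8| − (2+4) = 2
row 3: |4| − (2+1) = 1
minimum over rows = 1 → strictly diagonally dominant (convergence guaranteed)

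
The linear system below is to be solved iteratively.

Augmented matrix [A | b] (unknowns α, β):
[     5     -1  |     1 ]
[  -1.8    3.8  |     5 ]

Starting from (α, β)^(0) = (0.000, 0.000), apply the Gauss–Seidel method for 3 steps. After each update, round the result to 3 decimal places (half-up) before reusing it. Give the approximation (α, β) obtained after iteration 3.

(0.509, 1.557)

Iteration 1:
  α = (1 - (-1)·0.000) / (5) = 0.200
  β = (5 - (-1.8)·0.200) / (3.8) = 1.411
Iteration 2:
  α = (1 - (-1)·1.411) / (5) = 0.482
  β = (5 - (-1.8)·0.482) / (3.8) = 1.544
Iteration 3:
  α = (1 - (-1)·1.544) / (5) = 0.509
  β = (5 - (-1.8)·0.509) / (3.8) = 1.557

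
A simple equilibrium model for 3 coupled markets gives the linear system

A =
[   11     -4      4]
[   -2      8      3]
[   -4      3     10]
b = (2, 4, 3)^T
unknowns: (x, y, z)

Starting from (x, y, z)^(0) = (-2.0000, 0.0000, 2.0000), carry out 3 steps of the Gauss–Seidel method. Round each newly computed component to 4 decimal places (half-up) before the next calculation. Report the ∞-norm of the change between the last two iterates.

Iteration 1:
  x = (2 - (-4)·0.0000 - (4)·2.0000) / (11) = -0.5455
  y = (4 - (-2)·-0.5455 - (3)·2.0000) / (8) = -0.3864
  z = (3 - (-4)·-0.5455 - (3)·-0.3864) / (10) = 0.1977
Iteration 2:
  x = (2 - (-4)·-0.3864 - (4)·0.1977) / (11) = -0.0306
  y = (4 - (-2)·-0.0306 - (3)·0.1977) / (8) = 0.4182
  z = (3 - (-4)·-0.0306 - (3)·0.4182) / (10) = 0.1623
Iteration 3:
  x = (2 - (-4)·0.4182 - (4)·0.1623) / (11) = 0.2749
  y = (4 - (-2)·0.2749 - (3)·0.1623) / (8) = 0.5079
  z = (3 - (-4)·0.2749 - (3)·0.5079) / (10) = 0.2576
Change: (0.3055, 0.0897, 0.0953) → max |·| = 0.3055

0.3055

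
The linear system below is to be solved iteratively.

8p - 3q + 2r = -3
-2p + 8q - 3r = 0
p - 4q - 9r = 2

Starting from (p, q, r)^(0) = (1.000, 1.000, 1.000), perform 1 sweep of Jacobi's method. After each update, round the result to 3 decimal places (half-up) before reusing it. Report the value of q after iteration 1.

Iteration 1:
  p = (-3 - (-3)·1.000 - (2)·1.000) / (8) = -0.250
  q = (0 - (-2)·1.000 - (-3)·1.000) / (8) = 0.625
  r = (2 - (1)·1.000 - (-4)·1.000) / (-9) = -0.556

0.625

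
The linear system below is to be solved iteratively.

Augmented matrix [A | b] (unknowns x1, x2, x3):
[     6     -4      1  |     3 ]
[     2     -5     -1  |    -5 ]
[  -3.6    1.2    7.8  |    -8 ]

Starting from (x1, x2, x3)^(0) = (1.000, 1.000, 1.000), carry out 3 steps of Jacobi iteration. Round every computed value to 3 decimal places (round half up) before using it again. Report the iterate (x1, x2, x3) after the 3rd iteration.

(1.654, 1.718, -0.608)

Iteration 1:
  x1 = (3 - (-4)·1.000 - (1)·1.000) / (6) = 1.000
  x2 = (-5 - (2)·1.000 - (-1)·1.000) / (-5) = 1.200
  x3 = (-8 - (-3.6)·1.000 - (1.2)·1.000) / (7.8) = -0.718
Iteration 2:
  x1 = (3 - (-4)·1.200 - (1)·-0.718) / (6) = 1.420
  x2 = (-5 - (2)·1.000 - (-1)·-0.718) / (-5) = 1.544
  x3 = (-8 - (-3.6)·1.000 - (1.2)·1.200) / (7.8) = -0.749
Iteration 3:
  x1 = (3 - (-4)·1.544 - (1)·-0.749) / (6) = 1.654
  x2 = (-5 - (2)·1.420 - (-1)·-0.749) / (-5) = 1.718
  x3 = (-8 - (-3.6)·1.420 - (1.2)·1.544) / (7.8) = -0.608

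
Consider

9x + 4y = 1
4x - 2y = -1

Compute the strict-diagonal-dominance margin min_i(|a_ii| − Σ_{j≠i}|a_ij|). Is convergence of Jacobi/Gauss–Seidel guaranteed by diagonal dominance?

row 1: |9| − (4) = 5
row 2: |-2| − (4) = -2
minimum over rows = -2 → not strictly diagonally dominant

-2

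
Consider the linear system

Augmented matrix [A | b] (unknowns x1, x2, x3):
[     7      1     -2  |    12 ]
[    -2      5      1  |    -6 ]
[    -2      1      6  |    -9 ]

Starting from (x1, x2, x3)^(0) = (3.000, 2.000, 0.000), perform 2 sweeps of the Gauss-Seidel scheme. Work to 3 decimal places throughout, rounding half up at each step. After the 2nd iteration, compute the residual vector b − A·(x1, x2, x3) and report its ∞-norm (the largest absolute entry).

Iteration 1:
  x1 = (12 - (1)·2.000 - (-2)·0.000) / (7) = 1.429
  x2 = (-6 - (-2)·1.429 - (1)·0.000) / (5) = -0.628
  x3 = (-9 - (-2)·1.429 - (1)·-0.628) / (6) = -0.919
Iteration 2:
  x1 = (12 - (1)·-0.628 - (-2)·-0.919) / (7) = 1.541
  x2 = (-6 - (-2)·1.541 - (1)·-0.919) / (5) = -0.400
  x3 = (-9 - (-2)·1.541 - (1)·-0.400) / (6) = -0.920
Residual b − A·x = (-0.227, 0.002, 0.002); ∞-norm = 0.227

0.227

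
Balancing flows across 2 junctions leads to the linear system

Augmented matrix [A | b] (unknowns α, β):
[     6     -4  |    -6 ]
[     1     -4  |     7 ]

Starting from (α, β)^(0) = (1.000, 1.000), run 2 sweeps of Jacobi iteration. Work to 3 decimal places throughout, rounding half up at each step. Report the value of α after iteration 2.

-2.000

Iteration 1:
  α = (-6 - (-4)·1.000) / (6) = -0.333
  β = (7 - (1)·1.000) / (-4) = -1.500
Iteration 2:
  α = (-6 - (-4)·-1.500) / (6) = -2.000
  β = (7 - (1)·-0.333) / (-4) = -1.833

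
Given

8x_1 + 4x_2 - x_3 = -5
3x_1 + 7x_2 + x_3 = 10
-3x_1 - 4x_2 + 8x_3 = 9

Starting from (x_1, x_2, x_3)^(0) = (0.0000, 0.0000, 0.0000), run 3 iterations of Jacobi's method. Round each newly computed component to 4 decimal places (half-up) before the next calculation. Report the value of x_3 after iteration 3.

Iteration 1:
  x_1 = (-5 - (4)·0.0000 - (-1)·0.0000) / (8) = -0.6250
  x_2 = (10 - (3)·0.0000 - (1)·0.0000) / (7) = 1.4286
  x_3 = (9 - (-3)·0.0000 - (-4)·0.0000) / (8) = 1.1250
Iteration 2:
  x_1 = (-5 - (4)·1.4286 - (-1)·1.1250) / (8) = -1.1987
  x_2 = (10 - (3)·-0.6250 - (1)·1.1250) / (7) = 1.5357
  x_3 = (9 - (-3)·-0.6250 - (-4)·1.4286) / (8) = 1.6049
Iteration 3:
  x_1 = (-5 - (4)·1.5357 - (-1)·1.6049) / (8) = -1.1922
  x_2 = (10 - (3)·-1.1987 - (1)·1.6049) / (7) = 1.7130
  x_3 = (9 - (-3)·-1.1987 - (-4)·1.5357) / (8) = 1.4433

1.4433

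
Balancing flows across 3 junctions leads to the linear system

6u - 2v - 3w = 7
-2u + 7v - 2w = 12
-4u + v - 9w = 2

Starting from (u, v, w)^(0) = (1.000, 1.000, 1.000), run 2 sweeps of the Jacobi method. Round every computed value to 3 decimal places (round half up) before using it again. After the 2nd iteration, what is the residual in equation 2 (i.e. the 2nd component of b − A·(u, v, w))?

-1.301

Iteration 1:
  u = (7 - (-2)·1.000 - (-3)·1.000) / (6) = 2.000
  v = (12 - (-2)·1.000 - (-2)·1.000) / (7) = 2.286
  w = (2 - (-4)·1.000 - (1)·1.000) / (-9) = -0.556
Iteration 2:
  u = (7 - (-2)·2.286 - (-3)·-0.556) / (6) = 1.651
  v = (12 - (-2)·2.000 - (-2)·-0.556) / (7) = 2.127
  w = (2 - (-4)·2.000 - (1)·2.286) / (-9) = -0.857
Residual b − A·x = (-1.223, -1.301, -1.236)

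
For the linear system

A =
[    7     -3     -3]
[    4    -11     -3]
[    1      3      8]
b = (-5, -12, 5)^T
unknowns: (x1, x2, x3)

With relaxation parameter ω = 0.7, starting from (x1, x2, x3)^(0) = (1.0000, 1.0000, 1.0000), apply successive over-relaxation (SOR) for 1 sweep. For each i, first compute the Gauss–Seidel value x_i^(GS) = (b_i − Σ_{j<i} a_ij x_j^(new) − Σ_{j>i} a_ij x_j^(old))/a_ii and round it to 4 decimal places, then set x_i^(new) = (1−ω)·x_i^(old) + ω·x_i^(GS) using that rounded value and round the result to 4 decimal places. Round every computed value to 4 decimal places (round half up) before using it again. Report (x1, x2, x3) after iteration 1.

Iteration 1:
  x1: GS value = (-5 - (-3)·1.0000 - (-3)·1.0000) / (7) = 0.1429;  x1 ← (1−ω)·1.0000 + ω·0.1429 = 0.4000
  x2: GS value = (-12 - (4)·0.4000 - (-3)·1.0000) / (-11) = 0.9636;  x2 ← (1−ω)·1.0000 + ω·0.9636 = 0.9745
  x3: GS value = (5 - (1)·0.4000 - (3)·0.9745) / (8) = 0.2096;  x3 ← (1−ω)·1.0000 + ω·0.2096 = 0.4467

(0.4000, 0.9745, 0.4467)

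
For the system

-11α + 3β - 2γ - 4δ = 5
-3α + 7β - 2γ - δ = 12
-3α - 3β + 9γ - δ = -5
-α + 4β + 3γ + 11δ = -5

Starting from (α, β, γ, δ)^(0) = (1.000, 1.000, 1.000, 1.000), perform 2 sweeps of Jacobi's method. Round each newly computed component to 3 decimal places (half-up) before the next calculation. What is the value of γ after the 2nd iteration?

Iteration 1:
  α = (5 - (3)·1.000 - (-2)·1.000 - (-4)·1.000) / (-11) = -0.727
  β = (12 - (-3)·1.000 - (-2)·1.000 - (-1)·1.000) / (7) = 2.571
  γ = (-5 - (-3)·1.000 - (-3)·1.000 - (-1)·1.000) / (9) = 0.222
  δ = (-5 - (-1)·1.000 - (4)·1.000 - (3)·1.000) / (11) = -1.000
Iteration 2:
  α = (5 - (3)·2.571 - (-2)·0.222 - (-4)·-1.000) / (-11) = 0.570
  β = (12 - (-3)·-0.727 - (-2)·0.222 - (-1)·-1.000) / (7) = 1.323
  γ = (-5 - (-3)·-0.727 - (-3)·2.571 - (-1)·-1.000) / (9) = -0.052
  δ = (-5 - (-1)·-0.727 - (4)·2.571 - (3)·0.222) / (11) = -1.516

-0.052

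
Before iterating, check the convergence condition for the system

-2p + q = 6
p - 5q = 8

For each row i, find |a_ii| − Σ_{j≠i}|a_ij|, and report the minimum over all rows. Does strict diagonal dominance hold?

1

row 1: |-2| − (1) = 1
row 2: |-5| − (1) = 4
minimum over rows = 1 → strictly diagonally dominant (convergence guaranteed)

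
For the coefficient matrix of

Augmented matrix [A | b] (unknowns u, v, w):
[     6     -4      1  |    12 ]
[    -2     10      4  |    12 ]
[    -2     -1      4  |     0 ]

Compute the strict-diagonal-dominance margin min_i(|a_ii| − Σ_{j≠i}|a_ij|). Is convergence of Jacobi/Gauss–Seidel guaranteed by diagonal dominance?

row 1: |6| − (4+1) = 1
row 2: |10| − (2+4) = 4
row 3: |4| − (2+1) = 1
minimum over rows = 1 → strictly diagonally dominant (convergence guaranteed)

1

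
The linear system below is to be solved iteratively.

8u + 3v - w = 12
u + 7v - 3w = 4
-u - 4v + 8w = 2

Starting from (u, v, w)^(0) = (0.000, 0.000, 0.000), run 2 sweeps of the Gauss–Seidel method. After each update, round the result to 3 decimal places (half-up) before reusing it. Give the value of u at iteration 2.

Iteration 1:
  u = (12 - (3)·0.000 - (-1)·0.000) / (8) = 1.500
  v = (4 - (1)·1.500 - (-3)·0.000) / (7) = 0.357
  w = (2 - (-1)·1.500 - (-4)·0.357) / (8) = 0.616
Iteration 2:
  u = (12 - (3)·0.357 - (-1)·0.616) / (8) = 1.443
  v = (4 - (1)·1.443 - (-3)·0.616) / (7) = 0.629
  w = (2 - (-1)·1.443 - (-4)·0.629) / (8) = 0.745

1.443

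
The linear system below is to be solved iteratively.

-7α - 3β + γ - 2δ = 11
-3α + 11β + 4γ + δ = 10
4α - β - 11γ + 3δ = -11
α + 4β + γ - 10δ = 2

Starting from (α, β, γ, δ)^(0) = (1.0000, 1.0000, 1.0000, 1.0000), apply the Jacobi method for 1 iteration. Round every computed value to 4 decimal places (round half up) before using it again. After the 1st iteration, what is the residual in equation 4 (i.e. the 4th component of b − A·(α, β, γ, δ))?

3.6882

Iteration 1:
  α = (11 - (-3)·1.0000 - (1)·1.0000 - (-2)·1.0000) / (-7) = -2.1429
  β = (10 - (-3)·1.0000 - (4)·1.0000 - (1)·1.0000) / (11) = 0.7273
  γ = (-11 - (4)·1.0000 - (-1)·1.0000 - (3)·1.0000) / (-11) = 1.5455
  δ = (2 - (1)·1.0000 - (4)·1.0000 - (1)·1.0000) / (-10) = 0.4000
Residual b − A·x = (-2.5639, -11.0110, 14.0994, 3.6882)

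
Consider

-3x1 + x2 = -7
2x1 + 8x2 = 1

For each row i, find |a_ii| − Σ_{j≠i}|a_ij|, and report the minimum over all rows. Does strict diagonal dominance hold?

2

row 1: |-3| − (1) = 2
row 2: |8| − (2) = 6
minimum over rows = 2 → strictly diagonally dominant (convergence guaranteed)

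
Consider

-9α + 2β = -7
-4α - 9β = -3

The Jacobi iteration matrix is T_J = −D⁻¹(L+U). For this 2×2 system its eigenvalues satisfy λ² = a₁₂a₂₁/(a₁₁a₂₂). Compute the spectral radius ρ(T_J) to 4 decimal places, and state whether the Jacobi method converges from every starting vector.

a₁₂a₂₁/(a₁₁a₂₂) = (2)·(-4) / ((-9)·(-9)) = -0.098765
ρ = √|-0.098765| = √0.098765 = 0.3143
ρ < 1, so Jacobi converges

0.3143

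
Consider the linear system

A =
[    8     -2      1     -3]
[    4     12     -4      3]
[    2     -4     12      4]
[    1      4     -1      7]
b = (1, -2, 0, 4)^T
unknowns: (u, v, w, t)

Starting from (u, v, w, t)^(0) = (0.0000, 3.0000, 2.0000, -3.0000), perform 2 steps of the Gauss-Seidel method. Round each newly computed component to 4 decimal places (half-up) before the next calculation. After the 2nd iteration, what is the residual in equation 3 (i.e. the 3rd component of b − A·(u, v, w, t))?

-1.3542

Iteration 1:
  u = (1 - (-2)·3.0000 - (1)·2.0000 - (-3)·-3.0000) / (8) = -0.5000
  v = (-2 - (4)·-0.5000 - (-4)·2.0000 - (3)·-3.0000) / (12) = 1.4167
  w = (0 - (2)·-0.5000 - (-4)·1.4167 - (4)·-3.0000) / (12) = 1.5556
  t = (4 - (1)·-0.5000 - (4)·1.4167 - (-1)·1.5556) / (7) = 0.0555
Iteration 2:
  u = (1 - (-2)·1.4167 - (1)·1.5556 - (-3)·0.0555) / (8) = 0.3055
  v = (-2 - (4)·0.3055 - (-4)·1.5556 - (3)·0.0555) / (12) = 0.2362
  w = (0 - (2)·0.3055 - (-4)·0.2362 - (4)·0.0555) / (12) = 0.0093
  t = (4 - (1)·0.3055 - (4)·0.2362 - (-1)·0.0093) / (7) = 0.3941
Residual b − A·x = (0.2014, -7.2015, -1.3542, 0.0003)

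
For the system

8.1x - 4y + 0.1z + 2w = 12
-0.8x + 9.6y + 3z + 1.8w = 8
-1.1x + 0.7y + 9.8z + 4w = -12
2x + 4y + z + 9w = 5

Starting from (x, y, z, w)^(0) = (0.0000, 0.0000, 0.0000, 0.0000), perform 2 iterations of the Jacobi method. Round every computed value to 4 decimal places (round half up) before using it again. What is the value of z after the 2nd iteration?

-1.3445

Iteration 1:
  x = (12 - (-4)·0.0000 - (0.1)·0.0000 - (2)·0.0000) / (8.1) = 1.4815
  y = (8 - (-0.8)·0.0000 - (3)·0.0000 - (1.8)·0.0000) / (9.6) = 0.8333
  z = (-12 - (-1.1)·0.0000 - (0.7)·0.0000 - (4)·0.0000) / (9.8) = -1.2245
  w = (5 - (2)·0.0000 - (4)·0.0000 - (1)·0.0000) / (9) = 0.5556
Iteration 2:
  x = (12 - (-4)·0.8333 - (0.1)·-1.2245 - (2)·0.5556) / (8.1) = 1.7709
  y = (8 - (-0.8)·1.4815 - (3)·-1.2245 - (1.8)·0.5556) / (9.6) = 1.2353
  z = (-12 - (-1.1)·1.4815 - (0.7)·0.8333 - (4)·0.5556) / (9.8) = -1.3445
  w = (5 - (2)·1.4815 - (4)·0.8333 - (1)·-1.2245) / (9) = -0.0080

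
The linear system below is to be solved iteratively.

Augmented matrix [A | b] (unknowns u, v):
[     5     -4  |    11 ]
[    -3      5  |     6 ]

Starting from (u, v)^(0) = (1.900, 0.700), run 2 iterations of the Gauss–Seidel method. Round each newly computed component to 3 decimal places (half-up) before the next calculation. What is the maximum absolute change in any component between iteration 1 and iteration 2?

1.725

Iteration 1:
  u = (11 - (-4)·0.700) / (5) = 2.760
  v = (6 - (-3)·2.760) / (5) = 2.856
Iteration 2:
  u = (11 - (-4)·2.856) / (5) = 4.485
  v = (6 - (-3)·4.485) / (5) = 3.891
Change: (1.725, 1.035) → max |·| = 1.725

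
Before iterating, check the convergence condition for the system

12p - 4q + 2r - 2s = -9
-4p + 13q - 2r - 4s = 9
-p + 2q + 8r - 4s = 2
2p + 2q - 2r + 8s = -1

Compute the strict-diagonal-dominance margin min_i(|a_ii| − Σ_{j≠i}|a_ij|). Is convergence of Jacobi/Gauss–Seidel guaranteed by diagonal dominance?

row 1: |12| − (4+2+2) = 4
row 2: |13| − (4+2+4) = 3
row 3: |8| − (1+2+4) = 1
row 4: |8| − (2+2+2) = 2
minimum over rows = 1 → strictly diagonally dominant (convergence guaranteed)

1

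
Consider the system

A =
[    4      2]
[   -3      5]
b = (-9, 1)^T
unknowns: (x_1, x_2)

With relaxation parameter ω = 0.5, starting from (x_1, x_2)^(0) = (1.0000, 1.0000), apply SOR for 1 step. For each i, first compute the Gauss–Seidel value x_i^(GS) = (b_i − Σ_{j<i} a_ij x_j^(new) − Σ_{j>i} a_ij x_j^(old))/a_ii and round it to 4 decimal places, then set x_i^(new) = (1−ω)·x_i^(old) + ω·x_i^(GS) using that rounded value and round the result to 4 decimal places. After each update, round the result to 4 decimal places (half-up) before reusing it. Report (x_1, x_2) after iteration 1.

(-0.8750, 0.3375)

Iteration 1:
  x_1: GS value = (-9 - (2)·1.0000) / (4) = -2.7500;  x_1 ← (1−ω)·1.0000 + ω·-2.7500 = -0.8750
  x_2: GS value = (1 - (-3)·-0.8750) / (5) = -0.3250;  x_2 ← (1−ω)·1.0000 + ω·-0.3250 = 0.3375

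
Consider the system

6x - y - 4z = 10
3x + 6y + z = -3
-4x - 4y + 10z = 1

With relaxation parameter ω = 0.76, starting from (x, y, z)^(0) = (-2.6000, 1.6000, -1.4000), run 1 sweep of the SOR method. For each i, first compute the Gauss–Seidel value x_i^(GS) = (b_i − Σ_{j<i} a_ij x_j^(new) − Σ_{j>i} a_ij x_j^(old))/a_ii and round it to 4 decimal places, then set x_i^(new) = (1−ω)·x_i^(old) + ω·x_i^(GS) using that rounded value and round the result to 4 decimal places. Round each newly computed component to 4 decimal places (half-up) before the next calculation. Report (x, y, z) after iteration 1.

Iteration 1:
  x: GS value = (10 - (-1)·1.6000 - (-4)·-1.4000) / (6) = 1.0000;  x ← (1−ω)·-2.6000 + ω·1.0000 = 0.1360
  y: GS value = (-3 - (3)·0.1360 - (1)·-1.4000) / (6) = -0.3347;  y ← (1−ω)·1.6000 + ω·-0.3347 = 0.1296
  z: GS value = (1 - (-4)·0.1360 - (-4)·0.1296) / (10) = 0.2062;  z ← (1−ω)·-1.4000 + ω·0.2062 = -0.1793

(0.1360, 0.1296, -0.1793)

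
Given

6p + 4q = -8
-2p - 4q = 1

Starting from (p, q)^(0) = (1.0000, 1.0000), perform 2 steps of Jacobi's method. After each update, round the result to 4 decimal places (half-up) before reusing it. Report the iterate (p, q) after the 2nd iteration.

Iteration 1:
  p = (-8 - (4)·1.0000) / (6) = -2.0000
  q = (1 - (-2)·1.0000) / (-4) = -0.7500
Iteration 2:
  p = (-8 - (4)·-0.7500) / (6) = -0.8333
  q = (1 - (-2)·-2.0000) / (-4) = 0.7500

(-0.8333, 0.7500)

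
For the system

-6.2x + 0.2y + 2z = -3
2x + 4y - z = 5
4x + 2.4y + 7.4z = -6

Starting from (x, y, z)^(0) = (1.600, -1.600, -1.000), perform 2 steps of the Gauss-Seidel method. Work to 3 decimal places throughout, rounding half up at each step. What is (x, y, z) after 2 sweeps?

(0.135, 0.888, -1.172)

Iteration 1:
  x = (-3 - (0.2)·-1.600 - (2)·-1.000) / (-6.2) = 0.110
  y = (5 - (2)·0.110 - (-1)·-1.000) / (4) = 0.945
  z = (-6 - (4)·0.110 - (2.4)·0.945) / (7.4) = -1.177
Iteration 2:
  x = (-3 - (0.2)·0.945 - (2)·-1.177) / (-6.2) = 0.135
  y = (5 - (2)·0.135 - (-1)·-1.177) / (4) = 0.888
  z = (-6 - (4)·0.135 - (2.4)·0.888) / (7.4) = -1.172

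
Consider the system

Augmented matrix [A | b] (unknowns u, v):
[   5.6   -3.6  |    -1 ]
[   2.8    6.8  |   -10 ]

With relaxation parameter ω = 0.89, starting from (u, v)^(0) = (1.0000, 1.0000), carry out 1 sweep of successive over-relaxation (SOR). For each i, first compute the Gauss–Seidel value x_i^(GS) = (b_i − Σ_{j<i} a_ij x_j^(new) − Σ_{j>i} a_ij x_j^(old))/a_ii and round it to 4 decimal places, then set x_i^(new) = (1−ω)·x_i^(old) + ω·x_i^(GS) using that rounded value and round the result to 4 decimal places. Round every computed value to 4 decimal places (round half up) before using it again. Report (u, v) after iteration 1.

Iteration 1:
  u: GS value = (-1 - (-3.6)·1.0000) / (5.6) = 0.4643;  u ← (1−ω)·1.0000 + ω·0.4643 = 0.5232
  v: GS value = (-10 - (2.8)·0.5232) / (6.8) = -1.6860;  v ← (1−ω)·1.0000 + ω·-1.6860 = -1.3905

(0.5232, -1.3905)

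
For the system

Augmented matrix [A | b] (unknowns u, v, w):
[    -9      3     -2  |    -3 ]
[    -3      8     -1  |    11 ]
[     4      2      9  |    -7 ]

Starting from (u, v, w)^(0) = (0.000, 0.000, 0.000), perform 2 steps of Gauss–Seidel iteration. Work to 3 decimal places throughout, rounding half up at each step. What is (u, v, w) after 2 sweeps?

(1.113, 1.635, -1.636)

Iteration 1:
  u = (-3 - (3)·0.000 - (-2)·0.000) / (-9) = 0.333
  v = (11 - (-3)·0.333 - (-1)·0.000) / (8) = 1.500
  w = (-7 - (4)·0.333 - (2)·1.500) / (9) = -1.259
Iteration 2:
  u = (-3 - (3)·1.500 - (-2)·-1.259) / (-9) = 1.113
  v = (11 - (-3)·1.113 - (-1)·-1.259) / (8) = 1.635
  w = (-7 - (4)·1.113 - (2)·1.635) / (9) = -1.636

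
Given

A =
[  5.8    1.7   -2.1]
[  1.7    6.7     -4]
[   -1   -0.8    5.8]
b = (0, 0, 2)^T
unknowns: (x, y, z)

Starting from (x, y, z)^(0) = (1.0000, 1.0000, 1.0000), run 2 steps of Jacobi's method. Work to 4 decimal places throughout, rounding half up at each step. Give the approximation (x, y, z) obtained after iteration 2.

(0.1366, 0.3737, 0.4041)

Iteration 1:
  x = (0 - (1.7)·1.0000 - (-2.1)·1.0000) / (5.8) = 0.0690
  y = (0 - (1.7)·1.0000 - (-4)·1.0000) / (6.7) = 0.3433
  z = (2 - (-1)·1.0000 - (-0.8)·1.0000) / (5.8) = 0.6552
Iteration 2:
  x = (0 - (1.7)·0.3433 - (-2.1)·0.6552) / (5.8) = 0.1366
  y = (0 - (1.7)·0.0690 - (-4)·0.6552) / (6.7) = 0.3737
  z = (2 - (-1)·0.0690 - (-0.8)·0.3433) / (5.8) = 0.4041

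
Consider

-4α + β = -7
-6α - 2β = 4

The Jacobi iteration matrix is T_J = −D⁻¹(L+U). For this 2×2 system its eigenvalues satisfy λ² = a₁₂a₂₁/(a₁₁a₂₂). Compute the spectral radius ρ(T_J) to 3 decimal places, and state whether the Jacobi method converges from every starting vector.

0.866

a₁₂a₂₁/(a₁₁a₂₂) = (1)·(-6) / ((-4)·(-2)) = -0.750000
ρ = √|-0.750000| = √0.750000 = 0.866
ρ < 1, so Jacobi converges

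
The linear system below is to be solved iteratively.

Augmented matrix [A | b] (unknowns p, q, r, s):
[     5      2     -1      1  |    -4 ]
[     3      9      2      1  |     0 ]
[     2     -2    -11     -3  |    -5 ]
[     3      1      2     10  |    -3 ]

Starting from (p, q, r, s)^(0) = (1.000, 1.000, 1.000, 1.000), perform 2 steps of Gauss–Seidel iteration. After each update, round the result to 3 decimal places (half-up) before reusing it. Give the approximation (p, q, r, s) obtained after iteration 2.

Iteration 1:
  p = (-4 - (2)·1.000 - (-1)·1.000 - (1)·1.000) / (5) = -1.200
  q = (0 - (3)·-1.200 - (2)·1.000 - (1)·1.000) / (9) = 0.067
  r = (-5 - (2)·-1.200 - (-2)·0.067 - (-3)·1.000) / (-11) = -0.049
  s = (-3 - (3)·-1.200 - (1)·0.067 - (2)·-0.049) / (10) = 0.063
Iteration 2:
  p = (-4 - (2)·0.067 - (-1)·-0.049 - (1)·0.063) / (5) = -0.849
  q = (0 - (3)·-0.849 - (2)·-0.049 - (1)·0.063) / (9) = 0.287
  r = (-5 - (2)·-0.849 - (-2)·0.287 - (-3)·0.063) / (-11) = 0.231
  s = (-3 - (3)·-0.849 - (1)·0.287 - (2)·0.231) / (10) = -0.120

(-0.849, 0.287, 0.231, -0.120)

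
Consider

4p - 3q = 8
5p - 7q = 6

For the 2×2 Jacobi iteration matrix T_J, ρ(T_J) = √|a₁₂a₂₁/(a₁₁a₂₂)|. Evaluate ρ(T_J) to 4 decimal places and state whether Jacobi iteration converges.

0.7319

a₁₂a₂₁/(a₁₁a₂₂) = (-3)·(5) / ((4)·(-7)) = 0.535714
ρ = √|0.535714| = √0.535714 = 0.7319
ρ < 1, so Jacobi converges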